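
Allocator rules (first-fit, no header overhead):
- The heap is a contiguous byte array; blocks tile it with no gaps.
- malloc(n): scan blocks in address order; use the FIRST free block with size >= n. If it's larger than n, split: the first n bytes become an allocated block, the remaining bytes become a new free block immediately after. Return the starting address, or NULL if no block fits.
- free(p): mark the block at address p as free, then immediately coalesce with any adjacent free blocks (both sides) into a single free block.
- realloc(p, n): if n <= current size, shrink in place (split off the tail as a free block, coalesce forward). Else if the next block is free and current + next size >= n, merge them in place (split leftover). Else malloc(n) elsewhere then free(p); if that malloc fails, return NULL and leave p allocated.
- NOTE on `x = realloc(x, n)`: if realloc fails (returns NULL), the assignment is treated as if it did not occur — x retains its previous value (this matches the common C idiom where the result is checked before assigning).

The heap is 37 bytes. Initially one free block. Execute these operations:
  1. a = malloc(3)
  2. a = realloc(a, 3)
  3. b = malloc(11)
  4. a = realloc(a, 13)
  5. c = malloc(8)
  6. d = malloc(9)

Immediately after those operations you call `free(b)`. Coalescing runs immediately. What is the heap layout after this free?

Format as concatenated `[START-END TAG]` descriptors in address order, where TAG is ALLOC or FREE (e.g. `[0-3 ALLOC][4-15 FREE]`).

Op 1: a = malloc(3) -> a = 0; heap: [0-2 ALLOC][3-36 FREE]
Op 2: a = realloc(a, 3) -> a = 0; heap: [0-2 ALLOC][3-36 FREE]
Op 3: b = malloc(11) -> b = 3; heap: [0-2 ALLOC][3-13 ALLOC][14-36 FREE]
Op 4: a = realloc(a, 13) -> a = 14; heap: [0-2 FREE][3-13 ALLOC][14-26 ALLOC][27-36 FREE]
Op 5: c = malloc(8) -> c = 27; heap: [0-2 FREE][3-13 ALLOC][14-26 ALLOC][27-34 ALLOC][35-36 FREE]
Op 6: d = malloc(9) -> d = NULL; heap: [0-2 FREE][3-13 ALLOC][14-26 ALLOC][27-34 ALLOC][35-36 FREE]
free(b): b = 3 -> block [3-13 ALLOC]; mark free, coalesce with adjacent free neighbors -> [0-13 FREE][14-26 ALLOC][27-34 ALLOC][35-36 FREE]

Answer: [0-13 FREE][14-26 ALLOC][27-34 ALLOC][35-36 FREE]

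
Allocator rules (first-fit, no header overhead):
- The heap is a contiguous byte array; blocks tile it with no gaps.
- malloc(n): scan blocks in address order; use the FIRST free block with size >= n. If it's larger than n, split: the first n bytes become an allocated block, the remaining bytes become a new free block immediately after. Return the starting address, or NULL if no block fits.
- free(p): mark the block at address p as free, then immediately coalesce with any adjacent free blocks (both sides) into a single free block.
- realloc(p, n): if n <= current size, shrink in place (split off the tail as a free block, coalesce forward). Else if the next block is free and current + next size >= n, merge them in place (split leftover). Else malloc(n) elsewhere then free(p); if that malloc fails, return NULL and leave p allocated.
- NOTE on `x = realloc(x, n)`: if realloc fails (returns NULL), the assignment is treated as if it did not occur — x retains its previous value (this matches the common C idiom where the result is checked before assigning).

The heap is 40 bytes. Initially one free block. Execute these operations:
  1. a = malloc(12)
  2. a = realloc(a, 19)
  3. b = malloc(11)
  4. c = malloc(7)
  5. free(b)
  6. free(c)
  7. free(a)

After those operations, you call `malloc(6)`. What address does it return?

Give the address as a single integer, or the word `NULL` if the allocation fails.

Answer: 0

Derivation:
Op 1: a = malloc(12) -> a = 0; heap: [0-11 ALLOC][12-39 FREE]
Op 2: a = realloc(a, 19) -> a = 0; heap: [0-18 ALLOC][19-39 FREE]
Op 3: b = malloc(11) -> b = 19; heap: [0-18 ALLOC][19-29 ALLOC][30-39 FREE]
Op 4: c = malloc(7) -> c = 30; heap: [0-18 ALLOC][19-29 ALLOC][30-36 ALLOC][37-39 FREE]
Op 5: free(b) -> (freed b); heap: [0-18 ALLOC][19-29 FREE][30-36 ALLOC][37-39 FREE]
Op 6: free(c) -> (freed c); heap: [0-18 ALLOC][19-39 FREE]
Op 7: free(a) -> (freed a); heap: [0-39 FREE]
malloc(6): first-fit scan over [0-39 FREE] -> 0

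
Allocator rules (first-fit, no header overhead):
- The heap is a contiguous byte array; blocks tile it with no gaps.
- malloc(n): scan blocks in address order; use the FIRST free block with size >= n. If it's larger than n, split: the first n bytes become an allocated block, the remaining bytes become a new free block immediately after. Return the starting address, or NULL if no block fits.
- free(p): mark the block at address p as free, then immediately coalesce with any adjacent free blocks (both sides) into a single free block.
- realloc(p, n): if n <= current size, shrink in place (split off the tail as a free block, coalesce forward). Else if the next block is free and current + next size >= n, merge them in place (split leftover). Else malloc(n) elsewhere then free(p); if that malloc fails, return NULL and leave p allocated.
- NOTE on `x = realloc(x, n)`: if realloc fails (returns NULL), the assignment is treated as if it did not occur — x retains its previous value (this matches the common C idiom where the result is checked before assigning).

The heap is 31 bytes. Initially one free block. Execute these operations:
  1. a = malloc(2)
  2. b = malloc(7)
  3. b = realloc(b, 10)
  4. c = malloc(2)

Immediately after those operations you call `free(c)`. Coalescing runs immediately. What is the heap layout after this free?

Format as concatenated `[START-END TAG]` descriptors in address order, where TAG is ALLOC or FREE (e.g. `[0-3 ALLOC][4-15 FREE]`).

Op 1: a = malloc(2) -> a = 0; heap: [0-1 ALLOC][2-30 FREE]
Op 2: b = malloc(7) -> b = 2; heap: [0-1 ALLOC][2-8 ALLOC][9-30 FREE]
Op 3: b = realloc(b, 10) -> b = 2; heap: [0-1 ALLOC][2-11 ALLOC][12-30 FREE]
Op 4: c = malloc(2) -> c = 12; heap: [0-1 ALLOC][2-11 ALLOC][12-13 ALLOC][14-30 FREE]
free(c): c = 12 -> block [12-13 ALLOC]; mark free, coalesce with adjacent free neighbors -> [0-1 ALLOC][2-11 ALLOC][12-30 FREE]

Answer: [0-1 ALLOC][2-11 ALLOC][12-30 FREE]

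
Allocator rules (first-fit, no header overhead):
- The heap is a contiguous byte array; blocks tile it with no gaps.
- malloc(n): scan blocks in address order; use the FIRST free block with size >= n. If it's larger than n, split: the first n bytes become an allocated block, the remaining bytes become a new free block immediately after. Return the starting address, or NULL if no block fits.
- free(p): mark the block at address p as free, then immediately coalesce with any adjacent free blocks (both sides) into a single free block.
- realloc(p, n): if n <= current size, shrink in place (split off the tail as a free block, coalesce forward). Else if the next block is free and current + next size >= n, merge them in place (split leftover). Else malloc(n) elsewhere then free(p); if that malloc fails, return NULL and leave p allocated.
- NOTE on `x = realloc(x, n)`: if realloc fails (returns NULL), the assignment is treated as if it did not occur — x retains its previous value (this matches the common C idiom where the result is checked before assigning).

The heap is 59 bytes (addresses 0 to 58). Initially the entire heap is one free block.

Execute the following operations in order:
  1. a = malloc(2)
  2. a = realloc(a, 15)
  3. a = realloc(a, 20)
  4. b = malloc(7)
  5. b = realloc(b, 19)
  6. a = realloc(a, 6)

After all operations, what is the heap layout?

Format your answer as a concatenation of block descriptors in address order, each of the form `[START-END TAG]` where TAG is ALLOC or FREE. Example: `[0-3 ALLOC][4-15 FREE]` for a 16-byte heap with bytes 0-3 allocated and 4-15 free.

Answer: [0-5 ALLOC][6-19 FREE][20-38 ALLOC][39-58 FREE]

Derivation:
Op 1: a = malloc(2) -> a = 0; heap: [0-1 ALLOC][2-58 FREE]
Op 2: a = realloc(a, 15) -> a = 0; heap: [0-14 ALLOC][15-58 FREE]
Op 3: a = realloc(a, 20) -> a = 0; heap: [0-19 ALLOC][20-58 FREE]
Op 4: b = malloc(7) -> b = 20; heap: [0-19 ALLOC][20-26 ALLOC][27-58 FREE]
Op 5: b = realloc(b, 19) -> b = 20; heap: [0-19 ALLOC][20-38 ALLOC][39-58 FREE]
Op 6: a = realloc(a, 6) -> a = 0; heap: [0-5 ALLOC][6-19 FREE][20-38 ALLOC][39-58 FREE]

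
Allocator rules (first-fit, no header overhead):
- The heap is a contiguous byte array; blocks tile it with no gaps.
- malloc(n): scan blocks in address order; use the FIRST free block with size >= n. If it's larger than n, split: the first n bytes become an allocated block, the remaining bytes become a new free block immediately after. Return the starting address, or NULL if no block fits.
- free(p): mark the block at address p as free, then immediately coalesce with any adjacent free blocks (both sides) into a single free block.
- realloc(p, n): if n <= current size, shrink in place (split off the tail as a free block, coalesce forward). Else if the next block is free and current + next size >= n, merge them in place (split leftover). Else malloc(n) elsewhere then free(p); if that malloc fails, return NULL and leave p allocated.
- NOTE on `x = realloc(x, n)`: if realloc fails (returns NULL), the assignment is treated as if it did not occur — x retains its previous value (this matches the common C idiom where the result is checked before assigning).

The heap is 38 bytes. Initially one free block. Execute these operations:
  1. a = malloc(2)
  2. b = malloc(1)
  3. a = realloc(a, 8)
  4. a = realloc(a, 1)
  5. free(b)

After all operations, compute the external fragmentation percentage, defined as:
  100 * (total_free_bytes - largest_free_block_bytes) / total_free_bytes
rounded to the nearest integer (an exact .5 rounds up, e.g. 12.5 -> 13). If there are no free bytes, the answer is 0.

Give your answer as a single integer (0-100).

Op 1: a = malloc(2) -> a = 0; heap: [0-1 ALLOC][2-37 FREE]
Op 2: b = malloc(1) -> b = 2; heap: [0-1 ALLOC][2-2 ALLOC][3-37 FREE]
Op 3: a = realloc(a, 8) -> a = 3; heap: [0-1 FREE][2-2 ALLOC][3-10 ALLOC][11-37 FREE]
Op 4: a = realloc(a, 1) -> a = 3; heap: [0-1 FREE][2-2 ALLOC][3-3 ALLOC][4-37 FREE]
Op 5: free(b) -> (freed b); heap: [0-2 FREE][3-3 ALLOC][4-37 FREE]
Free blocks: [3 34] total_free=37 largest=34 -> 100*(37-34)/37 = 300/37 ≈ 8.108 -> rounds to 8

Answer: 8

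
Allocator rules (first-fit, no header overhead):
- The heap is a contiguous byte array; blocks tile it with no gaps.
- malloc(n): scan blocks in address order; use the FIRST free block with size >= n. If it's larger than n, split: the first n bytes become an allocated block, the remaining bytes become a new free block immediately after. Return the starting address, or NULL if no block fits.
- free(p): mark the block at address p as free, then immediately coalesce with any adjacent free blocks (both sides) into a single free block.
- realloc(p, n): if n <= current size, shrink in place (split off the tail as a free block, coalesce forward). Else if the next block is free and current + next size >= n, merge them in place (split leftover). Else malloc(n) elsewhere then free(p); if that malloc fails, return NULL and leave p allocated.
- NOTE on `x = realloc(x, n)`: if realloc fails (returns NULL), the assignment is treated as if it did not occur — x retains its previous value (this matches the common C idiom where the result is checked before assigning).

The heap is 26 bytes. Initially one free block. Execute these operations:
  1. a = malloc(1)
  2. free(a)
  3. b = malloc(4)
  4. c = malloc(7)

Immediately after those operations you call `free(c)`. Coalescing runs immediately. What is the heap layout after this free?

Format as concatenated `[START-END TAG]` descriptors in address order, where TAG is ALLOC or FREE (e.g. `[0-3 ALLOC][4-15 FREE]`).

Op 1: a = malloc(1) -> a = 0; heap: [0-0 ALLOC][1-25 FREE]
Op 2: free(a) -> (freed a); heap: [0-25 FREE]
Op 3: b = malloc(4) -> b = 0; heap: [0-3 ALLOC][4-25 FREE]
Op 4: c = malloc(7) -> c = 4; heap: [0-3 ALLOC][4-10 ALLOC][11-25 FREE]
free(c): c = 4 -> block [4-10 ALLOC]; mark free, coalesce with adjacent free neighbors -> [0-3 ALLOC][4-25 FREE]

Answer: [0-3 ALLOC][4-25 FREE]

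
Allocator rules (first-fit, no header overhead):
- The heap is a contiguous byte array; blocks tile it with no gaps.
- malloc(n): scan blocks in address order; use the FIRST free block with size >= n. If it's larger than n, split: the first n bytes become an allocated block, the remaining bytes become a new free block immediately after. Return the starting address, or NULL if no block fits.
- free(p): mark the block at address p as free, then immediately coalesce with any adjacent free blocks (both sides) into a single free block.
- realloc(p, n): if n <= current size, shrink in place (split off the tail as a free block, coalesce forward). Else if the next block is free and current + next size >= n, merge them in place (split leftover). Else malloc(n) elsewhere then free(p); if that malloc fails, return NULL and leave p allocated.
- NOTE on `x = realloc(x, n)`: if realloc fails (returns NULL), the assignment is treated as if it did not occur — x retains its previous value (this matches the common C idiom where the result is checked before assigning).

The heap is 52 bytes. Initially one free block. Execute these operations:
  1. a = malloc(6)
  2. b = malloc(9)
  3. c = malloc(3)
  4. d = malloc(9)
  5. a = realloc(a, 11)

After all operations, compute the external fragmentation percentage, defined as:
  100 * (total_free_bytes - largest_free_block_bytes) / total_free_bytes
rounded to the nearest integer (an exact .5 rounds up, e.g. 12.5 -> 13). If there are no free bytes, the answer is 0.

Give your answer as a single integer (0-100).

Op 1: a = malloc(6) -> a = 0; heap: [0-5 ALLOC][6-51 FREE]
Op 2: b = malloc(9) -> b = 6; heap: [0-5 ALLOC][6-14 ALLOC][15-51 FREE]
Op 3: c = malloc(3) -> c = 15; heap: [0-5 ALLOC][6-14 ALLOC][15-17 ALLOC][18-51 FREE]
Op 4: d = malloc(9) -> d = 18; heap: [0-5 ALLOC][6-14 ALLOC][15-17 ALLOC][18-26 ALLOC][27-51 FREE]
Op 5: a = realloc(a, 11) -> a = 27; heap: [0-5 FREE][6-14 ALLOC][15-17 ALLOC][18-26 ALLOC][27-37 ALLOC][38-51 FREE]
Free blocks: [6 14] total_free=20 largest=14 -> 100*(20-14)/20 = 600/20 = 30

Answer: 30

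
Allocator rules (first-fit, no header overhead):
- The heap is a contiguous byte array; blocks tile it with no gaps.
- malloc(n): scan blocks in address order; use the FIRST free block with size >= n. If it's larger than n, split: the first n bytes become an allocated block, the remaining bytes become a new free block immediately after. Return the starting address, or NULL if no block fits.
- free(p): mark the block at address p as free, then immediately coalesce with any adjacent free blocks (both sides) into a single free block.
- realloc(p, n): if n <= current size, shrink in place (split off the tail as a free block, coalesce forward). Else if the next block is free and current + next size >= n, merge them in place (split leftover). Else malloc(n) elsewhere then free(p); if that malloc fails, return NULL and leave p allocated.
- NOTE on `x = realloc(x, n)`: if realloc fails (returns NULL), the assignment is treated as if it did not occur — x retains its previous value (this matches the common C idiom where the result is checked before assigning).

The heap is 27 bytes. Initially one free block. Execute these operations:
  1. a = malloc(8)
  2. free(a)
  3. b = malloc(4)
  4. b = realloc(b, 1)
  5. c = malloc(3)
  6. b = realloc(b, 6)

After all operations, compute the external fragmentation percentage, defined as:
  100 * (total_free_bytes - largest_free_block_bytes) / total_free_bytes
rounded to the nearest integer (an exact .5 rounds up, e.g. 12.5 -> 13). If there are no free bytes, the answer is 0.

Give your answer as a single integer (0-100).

Answer: 6

Derivation:
Op 1: a = malloc(8) -> a = 0; heap: [0-7 ALLOC][8-26 FREE]
Op 2: free(a) -> (freed a); heap: [0-26 FREE]
Op 3: b = malloc(4) -> b = 0; heap: [0-3 ALLOC][4-26 FREE]
Op 4: b = realloc(b, 1) -> b = 0; heap: [0-0 ALLOC][1-26 FREE]
Op 5: c = malloc(3) -> c = 1; heap: [0-0 ALLOC][1-3 ALLOC][4-26 FREE]
Op 6: b = realloc(b, 6) -> b = 4; heap: [0-0 FREE][1-3 ALLOC][4-9 ALLOC][10-26 FREE]
Free blocks: [1 17] total_free=18 largest=17 -> 100*(18-17)/18 = 100/18 ≈ 5.556 -> rounds to 6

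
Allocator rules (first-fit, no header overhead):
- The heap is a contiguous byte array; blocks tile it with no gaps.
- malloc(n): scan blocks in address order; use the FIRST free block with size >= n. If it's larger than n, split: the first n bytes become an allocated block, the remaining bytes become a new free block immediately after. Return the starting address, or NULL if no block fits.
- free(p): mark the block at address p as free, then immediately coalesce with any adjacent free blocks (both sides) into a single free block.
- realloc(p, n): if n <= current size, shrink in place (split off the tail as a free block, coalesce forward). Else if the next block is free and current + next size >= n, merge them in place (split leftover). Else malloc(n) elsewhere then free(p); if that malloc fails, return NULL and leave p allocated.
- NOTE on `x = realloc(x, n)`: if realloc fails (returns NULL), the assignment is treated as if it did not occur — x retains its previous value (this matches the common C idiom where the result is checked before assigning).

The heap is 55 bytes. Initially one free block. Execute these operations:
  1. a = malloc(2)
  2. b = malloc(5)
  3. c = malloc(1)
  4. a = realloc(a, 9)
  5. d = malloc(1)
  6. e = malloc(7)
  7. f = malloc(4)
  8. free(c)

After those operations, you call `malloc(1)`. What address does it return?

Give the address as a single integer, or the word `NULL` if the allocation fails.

Op 1: a = malloc(2) -> a = 0; heap: [0-1 ALLOC][2-54 FREE]
Op 2: b = malloc(5) -> b = 2; heap: [0-1 ALLOC][2-6 ALLOC][7-54 FREE]
Op 3: c = malloc(1) -> c = 7; heap: [0-1 ALLOC][2-6 ALLOC][7-7 ALLOC][8-54 FREE]
Op 4: a = realloc(a, 9) -> a = 8; heap: [0-1 FREE][2-6 ALLOC][7-7 ALLOC][8-16 ALLOC][17-54 FREE]
Op 5: d = malloc(1) -> d = 0; heap: [0-0 ALLOC][1-1 FREE][2-6 ALLOC][7-7 ALLOC][8-16 ALLOC][17-54 FREE]
Op 6: e = malloc(7) -> e = 17; heap: [0-0 ALLOC][1-1 FREE][2-6 ALLOC][7-7 ALLOC][8-16 ALLOC][17-23 ALLOC][24-54 FREE]
Op 7: f = malloc(4) -> f = 24; heap: [0-0 ALLOC][1-1 FREE][2-6 ALLOC][7-7 ALLOC][8-16 ALLOC][17-23 ALLOC][24-27 ALLOC][28-54 FREE]
Op 8: free(c) -> (freed c); heap: [0-0 ALLOC][1-1 FREE][2-6 ALLOC][7-7 FREE][8-16 ALLOC][17-23 ALLOC][24-27 ALLOC][28-54 FREE]
malloc(1): first-fit scan over [0-0 ALLOC][1-1 FREE][2-6 ALLOC][7-7 FREE][8-16 ALLOC][17-23 ALLOC][24-27 ALLOC][28-54 FREE] -> 1

Answer: 1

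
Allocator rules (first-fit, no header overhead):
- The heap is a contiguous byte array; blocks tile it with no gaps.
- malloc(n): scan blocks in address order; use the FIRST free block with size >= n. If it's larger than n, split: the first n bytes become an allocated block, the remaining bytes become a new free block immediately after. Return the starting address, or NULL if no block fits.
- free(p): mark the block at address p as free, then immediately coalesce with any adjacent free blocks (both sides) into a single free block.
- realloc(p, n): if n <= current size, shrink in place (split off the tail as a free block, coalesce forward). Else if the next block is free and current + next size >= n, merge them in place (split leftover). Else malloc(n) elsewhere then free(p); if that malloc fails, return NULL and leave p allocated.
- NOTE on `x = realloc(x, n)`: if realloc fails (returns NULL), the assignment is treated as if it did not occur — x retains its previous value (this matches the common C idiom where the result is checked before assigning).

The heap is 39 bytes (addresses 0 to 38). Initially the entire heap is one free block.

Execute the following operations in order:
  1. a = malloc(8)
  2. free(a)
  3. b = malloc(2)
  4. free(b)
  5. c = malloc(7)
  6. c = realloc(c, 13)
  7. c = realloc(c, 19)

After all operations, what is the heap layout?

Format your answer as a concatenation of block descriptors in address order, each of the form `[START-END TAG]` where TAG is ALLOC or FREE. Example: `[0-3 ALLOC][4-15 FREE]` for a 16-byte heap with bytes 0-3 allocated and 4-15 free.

Op 1: a = malloc(8) -> a = 0; heap: [0-7 ALLOC][8-38 FREE]
Op 2: free(a) -> (freed a); heap: [0-38 FREE]
Op 3: b = malloc(2) -> b = 0; heap: [0-1 ALLOC][2-38 FREE]
Op 4: free(b) -> (freed b); heap: [0-38 FREE]
Op 5: c = malloc(7) -> c = 0; heap: [0-6 ALLOC][7-38 FREE]
Op 6: c = realloc(c, 13) -> c = 0; heap: [0-12 ALLOC][13-38 FREE]
Op 7: c = realloc(c, 19) -> c = 0; heap: [0-18 ALLOC][19-38 FREE]

Answer: [0-18 ALLOC][19-38 FREE]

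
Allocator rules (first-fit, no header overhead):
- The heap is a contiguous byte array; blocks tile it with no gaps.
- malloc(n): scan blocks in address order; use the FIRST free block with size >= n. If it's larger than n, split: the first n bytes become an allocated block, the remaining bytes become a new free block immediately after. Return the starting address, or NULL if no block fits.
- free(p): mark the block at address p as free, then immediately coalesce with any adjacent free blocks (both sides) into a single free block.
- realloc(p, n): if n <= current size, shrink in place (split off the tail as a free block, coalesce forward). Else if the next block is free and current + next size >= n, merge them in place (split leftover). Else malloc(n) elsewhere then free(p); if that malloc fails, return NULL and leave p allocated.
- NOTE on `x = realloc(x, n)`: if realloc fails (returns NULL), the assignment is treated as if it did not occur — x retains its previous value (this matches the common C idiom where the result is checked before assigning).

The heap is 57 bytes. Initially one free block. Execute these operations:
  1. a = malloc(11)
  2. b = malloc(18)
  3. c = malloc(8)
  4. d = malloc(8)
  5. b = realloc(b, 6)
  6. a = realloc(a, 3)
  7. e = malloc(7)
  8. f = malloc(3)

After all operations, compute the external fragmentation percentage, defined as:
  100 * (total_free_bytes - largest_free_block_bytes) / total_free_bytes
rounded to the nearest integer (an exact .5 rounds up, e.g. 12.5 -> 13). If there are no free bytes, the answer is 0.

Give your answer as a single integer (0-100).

Op 1: a = malloc(11) -> a = 0; heap: [0-10 ALLOC][11-56 FREE]
Op 2: b = malloc(18) -> b = 11; heap: [0-10 ALLOC][11-28 ALLOC][29-56 FREE]
Op 3: c = malloc(8) -> c = 29; heap: [0-10 ALLOC][11-28 ALLOC][29-36 ALLOC][37-56 FREE]
Op 4: d = malloc(8) -> d = 37; heap: [0-10 ALLOC][11-28 ALLOC][29-36 ALLOC][37-44 ALLOC][45-56 FREE]
Op 5: b = realloc(b, 6) -> b = 11; heap: [0-10 ALLOC][11-16 ALLOC][17-28 FREE][29-36 ALLOC][37-44 ALLOC][45-56 FREE]
Op 6: a = realloc(a, 3) -> a = 0; heap: [0-2 ALLOC][3-10 FREE][11-16 ALLOC][17-28 FREE][29-36 ALLOC][37-44 ALLOC][45-56 FREE]
Op 7: e = malloc(7) -> e = 3; heap: [0-2 ALLOC][3-9 ALLOC][10-10 FREE][11-16 ALLOC][17-28 FREE][29-36 ALLOC][37-44 ALLOC][45-56 FREE]
Op 8: f = malloc(3) -> f = 17; heap: [0-2 ALLOC][3-9 ALLOC][10-10 FREE][11-16 ALLOC][17-19 ALLOC][20-28 FREE][29-36 ALLOC][37-44 ALLOC][45-56 FREE]
Free blocks: [1 9 12] total_free=22 largest=12 -> 100*(22-12)/22 = 1000/22 ≈ 45.455 -> rounds to 45

Answer: 45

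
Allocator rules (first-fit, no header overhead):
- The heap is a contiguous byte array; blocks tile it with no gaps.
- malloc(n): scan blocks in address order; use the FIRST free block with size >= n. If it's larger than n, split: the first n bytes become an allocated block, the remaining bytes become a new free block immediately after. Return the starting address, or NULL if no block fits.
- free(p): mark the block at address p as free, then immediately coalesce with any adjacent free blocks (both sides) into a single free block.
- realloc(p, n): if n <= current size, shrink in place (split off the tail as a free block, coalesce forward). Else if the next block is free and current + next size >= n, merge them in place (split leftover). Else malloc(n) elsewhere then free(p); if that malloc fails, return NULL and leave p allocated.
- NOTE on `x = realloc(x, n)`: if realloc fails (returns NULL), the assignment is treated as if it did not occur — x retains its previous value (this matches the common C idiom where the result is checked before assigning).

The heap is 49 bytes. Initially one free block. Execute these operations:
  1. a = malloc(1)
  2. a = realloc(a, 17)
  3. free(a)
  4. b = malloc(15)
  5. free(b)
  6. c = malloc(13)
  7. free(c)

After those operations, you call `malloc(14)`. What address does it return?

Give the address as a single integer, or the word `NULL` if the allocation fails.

Op 1: a = malloc(1) -> a = 0; heap: [0-0 ALLOC][1-48 FREE]
Op 2: a = realloc(a, 17) -> a = 0; heap: [0-16 ALLOC][17-48 FREE]
Op 3: free(a) -> (freed a); heap: [0-48 FREE]
Op 4: b = malloc(15) -> b = 0; heap: [0-14 ALLOC][15-48 FREE]
Op 5: free(b) -> (freed b); heap: [0-48 FREE]
Op 6: c = malloc(13) -> c = 0; heap: [0-12 ALLOC][13-48 FREE]
Op 7: free(c) -> (freed c); heap: [0-48 FREE]
malloc(14): first-fit scan over [0-48 FREE] -> 0

Answer: 0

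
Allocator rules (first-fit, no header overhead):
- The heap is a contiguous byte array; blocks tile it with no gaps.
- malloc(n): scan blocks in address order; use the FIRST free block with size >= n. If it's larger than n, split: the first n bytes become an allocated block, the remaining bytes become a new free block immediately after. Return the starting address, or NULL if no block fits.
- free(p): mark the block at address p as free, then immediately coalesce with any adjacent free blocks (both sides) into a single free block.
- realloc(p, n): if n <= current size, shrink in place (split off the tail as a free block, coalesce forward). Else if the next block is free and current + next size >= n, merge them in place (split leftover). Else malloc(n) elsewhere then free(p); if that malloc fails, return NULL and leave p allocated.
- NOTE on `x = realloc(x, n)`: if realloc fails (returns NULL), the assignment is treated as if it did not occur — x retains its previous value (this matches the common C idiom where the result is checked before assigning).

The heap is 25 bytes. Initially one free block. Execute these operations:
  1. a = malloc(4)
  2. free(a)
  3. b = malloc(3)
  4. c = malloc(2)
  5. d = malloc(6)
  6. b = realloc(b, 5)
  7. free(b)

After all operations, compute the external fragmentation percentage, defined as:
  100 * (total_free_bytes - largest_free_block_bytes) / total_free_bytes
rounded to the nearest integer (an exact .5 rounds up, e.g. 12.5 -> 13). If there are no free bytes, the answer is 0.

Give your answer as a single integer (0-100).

Op 1: a = malloc(4) -> a = 0; heap: [0-3 ALLOC][4-24 FREE]
Op 2: free(a) -> (freed a); heap: [0-24 FREE]
Op 3: b = malloc(3) -> b = 0; heap: [0-2 ALLOC][3-24 FREE]
Op 4: c = malloc(2) -> c = 3; heap: [0-2 ALLOC][3-4 ALLOC][5-24 FREE]
Op 5: d = malloc(6) -> d = 5; heap: [0-2 ALLOC][3-4 ALLOC][5-10 ALLOC][11-24 FREE]
Op 6: b = realloc(b, 5) -> b = 11; heap: [0-2 FREE][3-4 ALLOC][5-10 ALLOC][11-15 ALLOC][16-24 FREE]
Op 7: free(b) -> (freed b); heap: [0-2 FREE][3-4 ALLOC][5-10 ALLOC][11-24 FREE]
Free blocks: [3 14] total_free=17 largest=14 -> 100*(17-14)/17 = 300/17 ≈ 17.647 -> rounds to 18

Answer: 18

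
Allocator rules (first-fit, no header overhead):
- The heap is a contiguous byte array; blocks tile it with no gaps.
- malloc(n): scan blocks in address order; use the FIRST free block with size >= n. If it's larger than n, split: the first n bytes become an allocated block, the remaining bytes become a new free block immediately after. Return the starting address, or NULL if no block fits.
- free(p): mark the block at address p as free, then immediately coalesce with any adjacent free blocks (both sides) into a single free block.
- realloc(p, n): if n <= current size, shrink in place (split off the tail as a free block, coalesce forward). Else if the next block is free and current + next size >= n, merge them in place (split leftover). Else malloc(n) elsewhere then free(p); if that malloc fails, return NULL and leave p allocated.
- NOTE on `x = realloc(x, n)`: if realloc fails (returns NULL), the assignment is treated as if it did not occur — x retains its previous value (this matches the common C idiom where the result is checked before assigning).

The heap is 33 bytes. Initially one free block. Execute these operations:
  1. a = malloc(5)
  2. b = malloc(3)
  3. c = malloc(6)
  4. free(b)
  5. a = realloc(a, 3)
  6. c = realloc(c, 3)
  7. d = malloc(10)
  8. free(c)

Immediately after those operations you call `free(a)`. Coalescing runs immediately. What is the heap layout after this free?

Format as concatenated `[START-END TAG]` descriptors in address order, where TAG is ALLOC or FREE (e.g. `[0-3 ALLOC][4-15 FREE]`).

Answer: [0-10 FREE][11-20 ALLOC][21-32 FREE]

Derivation:
Op 1: a = malloc(5) -> a = 0; heap: [0-4 ALLOC][5-32 FREE]
Op 2: b = malloc(3) -> b = 5; heap: [0-4 ALLOC][5-7 ALLOC][8-32 FREE]
Op 3: c = malloc(6) -> c = 8; heap: [0-4 ALLOC][5-7 ALLOC][8-13 ALLOC][14-32 FREE]
Op 4: free(b) -> (freed b); heap: [0-4 ALLOC][5-7 FREE][8-13 ALLOC][14-32 FREE]
Op 5: a = realloc(a, 3) -> a = 0; heap: [0-2 ALLOC][3-7 FREE][8-13 ALLOC][14-32 FREE]
Op 6: c = realloc(c, 3) -> c = 8; heap: [0-2 ALLOC][3-7 FREE][8-10 ALLOC][11-32 FREE]
Op 7: d = malloc(10) -> d = 11; heap: [0-2 ALLOC][3-7 FREE][8-10 ALLOC][11-20 ALLOC][21-32 FREE]
Op 8: free(c) -> (freed c); heap: [0-2 ALLOC][3-10 FREE][11-20 ALLOC][21-32 FREE]
free(a): a = 0 -> block [0-2 ALLOC]; mark free, coalesce with adjacent free neighbors -> [0-10 FREE][11-20 ALLOC][21-32 FREE]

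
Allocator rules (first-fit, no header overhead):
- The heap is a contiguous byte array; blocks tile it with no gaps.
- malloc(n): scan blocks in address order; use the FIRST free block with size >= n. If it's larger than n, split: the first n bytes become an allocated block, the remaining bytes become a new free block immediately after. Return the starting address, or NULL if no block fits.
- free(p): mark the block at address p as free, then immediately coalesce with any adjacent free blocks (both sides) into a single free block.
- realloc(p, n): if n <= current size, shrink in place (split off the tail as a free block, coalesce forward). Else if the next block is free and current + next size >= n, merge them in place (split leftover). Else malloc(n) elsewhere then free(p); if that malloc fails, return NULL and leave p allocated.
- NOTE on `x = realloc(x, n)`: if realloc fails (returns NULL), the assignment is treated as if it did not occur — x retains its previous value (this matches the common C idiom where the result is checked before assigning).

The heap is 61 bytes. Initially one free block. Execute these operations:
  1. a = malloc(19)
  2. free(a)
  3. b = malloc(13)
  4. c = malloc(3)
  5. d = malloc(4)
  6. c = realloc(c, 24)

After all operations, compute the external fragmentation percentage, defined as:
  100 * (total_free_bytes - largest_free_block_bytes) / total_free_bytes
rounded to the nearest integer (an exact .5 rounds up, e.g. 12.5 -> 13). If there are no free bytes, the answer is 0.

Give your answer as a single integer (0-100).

Op 1: a = malloc(19) -> a = 0; heap: [0-18 ALLOC][19-60 FREE]
Op 2: free(a) -> (freed a); heap: [0-60 FREE]
Op 3: b = malloc(13) -> b = 0; heap: [0-12 ALLOC][13-60 FREE]
Op 4: c = malloc(3) -> c = 13; heap: [0-12 ALLOC][13-15 ALLOC][16-60 FREE]
Op 5: d = malloc(4) -> d = 16; heap: [0-12 ALLOC][13-15 ALLOC][16-19 ALLOC][20-60 FREE]
Op 6: c = realloc(c, 24) -> c = 20; heap: [0-12 ALLOC][13-15 FREE][16-19 ALLOC][20-43 ALLOC][44-60 FREE]
Free blocks: [3 17] total_free=20 largest=17 -> 100*(20-17)/20 = 300/20 = 15

Answer: 15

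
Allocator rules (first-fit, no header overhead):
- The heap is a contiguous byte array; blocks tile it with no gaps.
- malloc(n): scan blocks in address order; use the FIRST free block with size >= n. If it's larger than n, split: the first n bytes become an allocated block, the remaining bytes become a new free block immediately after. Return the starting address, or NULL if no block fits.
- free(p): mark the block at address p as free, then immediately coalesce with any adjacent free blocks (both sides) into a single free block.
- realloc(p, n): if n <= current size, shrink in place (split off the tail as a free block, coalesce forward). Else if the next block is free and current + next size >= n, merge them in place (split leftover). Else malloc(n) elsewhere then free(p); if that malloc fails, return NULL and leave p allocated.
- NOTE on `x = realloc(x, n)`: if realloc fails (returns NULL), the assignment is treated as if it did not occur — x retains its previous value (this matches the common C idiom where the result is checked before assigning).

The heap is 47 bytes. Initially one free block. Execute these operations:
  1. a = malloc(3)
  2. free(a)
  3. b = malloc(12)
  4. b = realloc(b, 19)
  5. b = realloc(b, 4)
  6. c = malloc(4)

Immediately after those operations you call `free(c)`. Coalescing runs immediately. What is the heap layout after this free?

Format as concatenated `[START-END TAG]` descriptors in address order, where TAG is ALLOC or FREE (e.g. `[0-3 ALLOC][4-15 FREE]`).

Op 1: a = malloc(3) -> a = 0; heap: [0-2 ALLOC][3-46 FREE]
Op 2: free(a) -> (freed a); heap: [0-46 FREE]
Op 3: b = malloc(12) -> b = 0; heap: [0-11 ALLOC][12-46 FREE]
Op 4: b = realloc(b, 19) -> b = 0; heap: [0-18 ALLOC][19-46 FREE]
Op 5: b = realloc(b, 4) -> b = 0; heap: [0-3 ALLOC][4-46 FREE]
Op 6: c = malloc(4) -> c = 4; heap: [0-3 ALLOC][4-7 ALLOC][8-46 FREE]
free(c): c = 4 -> block [4-7 ALLOC]; mark free, coalesce with adjacent free neighbors -> [0-3 ALLOC][4-46 FREE]

Answer: [0-3 ALLOC][4-46 FREE]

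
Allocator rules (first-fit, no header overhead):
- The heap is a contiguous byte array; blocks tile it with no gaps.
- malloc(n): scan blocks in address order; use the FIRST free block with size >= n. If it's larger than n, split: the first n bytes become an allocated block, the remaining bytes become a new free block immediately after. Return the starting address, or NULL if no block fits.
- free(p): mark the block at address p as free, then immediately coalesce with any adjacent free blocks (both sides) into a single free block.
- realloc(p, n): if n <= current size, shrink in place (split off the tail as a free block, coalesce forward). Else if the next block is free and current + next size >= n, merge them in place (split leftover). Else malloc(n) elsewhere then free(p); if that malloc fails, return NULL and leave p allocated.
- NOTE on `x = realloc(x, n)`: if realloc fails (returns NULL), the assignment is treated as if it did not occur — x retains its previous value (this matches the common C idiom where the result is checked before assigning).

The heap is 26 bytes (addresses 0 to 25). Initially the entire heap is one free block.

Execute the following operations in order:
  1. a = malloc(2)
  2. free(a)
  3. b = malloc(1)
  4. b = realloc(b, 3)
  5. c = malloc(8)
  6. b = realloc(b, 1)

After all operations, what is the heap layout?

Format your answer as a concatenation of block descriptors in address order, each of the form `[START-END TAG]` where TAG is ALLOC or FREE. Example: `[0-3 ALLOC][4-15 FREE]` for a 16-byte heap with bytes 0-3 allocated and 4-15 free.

Op 1: a = malloc(2) -> a = 0; heap: [0-1 ALLOC][2-25 FREE]
Op 2: free(a) -> (freed a); heap: [0-25 FREE]
Op 3: b = malloc(1) -> b = 0; heap: [0-0 ALLOC][1-25 FREE]
Op 4: b = realloc(b, 3) -> b = 0; heap: [0-2 ALLOC][3-25 FREE]
Op 5: c = malloc(8) -> c = 3; heap: [0-2 ALLOC][3-10 ALLOC][11-25 FREE]
Op 6: b = realloc(b, 1) -> b = 0; heap: [0-0 ALLOC][1-2 FREE][3-10 ALLOC][11-25 FREE]

Answer: [0-0 ALLOC][1-2 FREE][3-10 ALLOC][11-25 FREE]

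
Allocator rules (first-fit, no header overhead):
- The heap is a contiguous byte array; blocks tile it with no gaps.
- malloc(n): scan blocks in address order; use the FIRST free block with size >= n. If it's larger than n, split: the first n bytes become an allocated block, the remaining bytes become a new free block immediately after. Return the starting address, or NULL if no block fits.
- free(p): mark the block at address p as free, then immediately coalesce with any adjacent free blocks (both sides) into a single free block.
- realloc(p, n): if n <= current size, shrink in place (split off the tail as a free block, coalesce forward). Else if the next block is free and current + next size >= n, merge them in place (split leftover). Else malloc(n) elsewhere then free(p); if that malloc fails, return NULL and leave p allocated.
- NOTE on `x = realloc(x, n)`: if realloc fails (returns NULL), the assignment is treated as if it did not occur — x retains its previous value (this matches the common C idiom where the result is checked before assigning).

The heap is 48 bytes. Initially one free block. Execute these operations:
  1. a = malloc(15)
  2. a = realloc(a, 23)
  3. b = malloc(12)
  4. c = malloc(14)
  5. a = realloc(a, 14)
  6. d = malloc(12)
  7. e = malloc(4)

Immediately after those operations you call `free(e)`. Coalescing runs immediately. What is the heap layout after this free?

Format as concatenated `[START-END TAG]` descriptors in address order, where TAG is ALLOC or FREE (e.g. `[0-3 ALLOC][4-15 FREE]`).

Op 1: a = malloc(15) -> a = 0; heap: [0-14 ALLOC][15-47 FREE]
Op 2: a = realloc(a, 23) -> a = 0; heap: [0-22 ALLOC][23-47 FREE]
Op 3: b = malloc(12) -> b = 23; heap: [0-22 ALLOC][23-34 ALLOC][35-47 FREE]
Op 4: c = malloc(14) -> c = NULL; heap: [0-22 ALLOC][23-34 ALLOC][35-47 FREE]
Op 5: a = realloc(a, 14) -> a = 0; heap: [0-13 ALLOC][14-22 FREE][23-34 ALLOC][35-47 FREE]
Op 6: d = malloc(12) -> d = 35; heap: [0-13 ALLOC][14-22 FREE][23-34 ALLOC][35-46 ALLOC][47-47 FREE]
Op 7: e = malloc(4) -> e = 14; heap: [0-13 ALLOC][14-17 ALLOC][18-22 FREE][23-34 ALLOC][35-46 ALLOC][47-47 FREE]
free(e): e = 14 -> block [14-17 ALLOC]; mark free, coalesce with adjacent free neighbors -> [0-13 ALLOC][14-22 FREE][23-34 ALLOC][35-46 ALLOC][47-47 FREE]

Answer: [0-13 ALLOC][14-22 FREE][23-34 ALLOC][35-46 ALLOC][47-47 FREE]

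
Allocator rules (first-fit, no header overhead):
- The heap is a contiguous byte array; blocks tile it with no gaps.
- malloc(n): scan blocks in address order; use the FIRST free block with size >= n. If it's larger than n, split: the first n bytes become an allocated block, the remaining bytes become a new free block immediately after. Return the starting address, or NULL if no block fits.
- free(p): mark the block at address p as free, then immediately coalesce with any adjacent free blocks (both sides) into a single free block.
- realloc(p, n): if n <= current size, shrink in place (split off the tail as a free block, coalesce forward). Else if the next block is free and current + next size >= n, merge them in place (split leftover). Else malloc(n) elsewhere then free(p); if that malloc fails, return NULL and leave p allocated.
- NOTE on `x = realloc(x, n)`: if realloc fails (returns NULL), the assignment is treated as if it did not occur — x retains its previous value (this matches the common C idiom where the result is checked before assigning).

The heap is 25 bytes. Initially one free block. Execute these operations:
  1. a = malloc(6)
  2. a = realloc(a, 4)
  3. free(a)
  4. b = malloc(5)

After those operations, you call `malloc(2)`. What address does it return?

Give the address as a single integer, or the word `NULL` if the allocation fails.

Op 1: a = malloc(6) -> a = 0; heap: [0-5 ALLOC][6-24 FREE]
Op 2: a = realloc(a, 4) -> a = 0; heap: [0-3 ALLOC][4-24 FREE]
Op 3: free(a) -> (freed a); heap: [0-24 FREE]
Op 4: b = malloc(5) -> b = 0; heap: [0-4 ALLOC][5-24 FREE]
malloc(2): first-fit scan over [0-4 ALLOC][5-24 FREE] -> 5

Answer: 5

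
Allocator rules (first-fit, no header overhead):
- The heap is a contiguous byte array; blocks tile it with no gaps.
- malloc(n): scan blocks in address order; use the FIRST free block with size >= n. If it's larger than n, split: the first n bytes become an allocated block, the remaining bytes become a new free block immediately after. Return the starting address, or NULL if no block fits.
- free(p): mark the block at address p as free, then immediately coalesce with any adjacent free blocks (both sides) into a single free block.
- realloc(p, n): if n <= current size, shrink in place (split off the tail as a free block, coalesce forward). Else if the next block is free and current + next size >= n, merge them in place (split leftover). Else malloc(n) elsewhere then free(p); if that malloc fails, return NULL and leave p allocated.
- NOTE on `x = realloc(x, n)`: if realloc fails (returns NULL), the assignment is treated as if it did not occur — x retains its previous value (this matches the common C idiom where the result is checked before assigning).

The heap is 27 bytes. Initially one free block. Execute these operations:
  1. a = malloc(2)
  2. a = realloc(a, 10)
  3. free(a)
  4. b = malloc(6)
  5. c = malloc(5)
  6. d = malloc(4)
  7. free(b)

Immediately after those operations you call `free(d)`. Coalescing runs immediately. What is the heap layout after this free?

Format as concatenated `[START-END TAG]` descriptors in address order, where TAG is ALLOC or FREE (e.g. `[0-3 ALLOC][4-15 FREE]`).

Answer: [0-5 FREE][6-10 ALLOC][11-26 FREE]

Derivation:
Op 1: a = malloc(2) -> a = 0; heap: [0-1 ALLOC][2-26 FREE]
Op 2: a = realloc(a, 10) -> a = 0; heap: [0-9 ALLOC][10-26 FREE]
Op 3: free(a) -> (freed a); heap: [0-26 FREE]
Op 4: b = malloc(6) -> b = 0; heap: [0-5 ALLOC][6-26 FREE]
Op 5: c = malloc(5) -> c = 6; heap: [0-5 ALLOC][6-10 ALLOC][11-26 FREE]
Op 6: d = malloc(4) -> d = 11; heap: [0-5 ALLOC][6-10 ALLOC][11-14 ALLOC][15-26 FREE]
Op 7: free(b) -> (freed b); heap: [0-5 FREE][6-10 ALLOC][11-14 ALLOC][15-26 FREE]
free(d): d = 11 -> block [11-14 ALLOC]; mark free, coalesce with adjacent free neighbors -> [0-5 FREE][6-10 ALLOC][11-26 FREE]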